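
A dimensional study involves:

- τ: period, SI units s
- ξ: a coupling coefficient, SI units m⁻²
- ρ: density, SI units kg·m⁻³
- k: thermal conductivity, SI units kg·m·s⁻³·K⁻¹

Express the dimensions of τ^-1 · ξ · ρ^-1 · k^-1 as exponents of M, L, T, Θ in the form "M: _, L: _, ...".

Collect each base-dimension exponent across the product:
  M: −(0) + (0) − (1) − (1) = -2
  L: −(0) + (-2) − (-3) − (1) = 0
  T: −(1) + (0) − (0) − (-3) = 2
  Θ: −(0) + (0) − (0) − (-1) = 1
So the dimensions are [M⁻² T² Θ].

M: -2, L: 0, T: 2, Θ: 1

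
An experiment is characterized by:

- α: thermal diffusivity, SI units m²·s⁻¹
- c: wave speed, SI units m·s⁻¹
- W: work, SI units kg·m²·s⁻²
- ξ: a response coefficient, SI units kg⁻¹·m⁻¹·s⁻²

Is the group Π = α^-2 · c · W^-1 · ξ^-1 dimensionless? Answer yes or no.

Sum the exponent of each base dimension across the product:
  M: −2·[α]_M + [c]_M − [W]_M − [ξ]_M = −2·(0) + (0) − (1) − (-1) = 0
  L: −2·[α]_L + [c]_L − [W]_L − [ξ]_L = −2·(2) + (1) − (2) − (-1) = -4
  T: −2·[α]_T + [c]_T − [W]_T − [ξ]_T = −2·(-1) + (-1) − (-2) − (-2) = 5
Net dimensions [L⁻⁴ T⁵] ≠ [1] — not dimensionless.

no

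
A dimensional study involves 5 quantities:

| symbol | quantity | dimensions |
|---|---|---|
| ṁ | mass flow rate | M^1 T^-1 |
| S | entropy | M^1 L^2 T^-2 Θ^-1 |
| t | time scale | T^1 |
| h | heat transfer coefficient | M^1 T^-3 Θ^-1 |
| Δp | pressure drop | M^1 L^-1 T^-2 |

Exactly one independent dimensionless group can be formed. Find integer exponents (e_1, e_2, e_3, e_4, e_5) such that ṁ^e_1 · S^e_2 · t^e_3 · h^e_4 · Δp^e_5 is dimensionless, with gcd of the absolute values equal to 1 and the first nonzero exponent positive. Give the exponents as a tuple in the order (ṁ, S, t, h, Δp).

M: e_1·(1) + e_2·(1) + e_3·(0) + e_4·(1) + e_5·(1) = 0
L: e_1·(0) + e_2·(2) + e_3·(0) + e_4·(0) + e_5·(-1) = 0
T: e_1·(-1) + e_2·(-2) + e_3·(1) + e_4·(-3) + e_5·(-2) = 0
Θ: e_1·(0) + e_2·(-1) + e_3·(0) + e_4·(-1) + e_5·(0) = 0
Solving this homogeneous linear system for the smallest-integer solution (first nonzero entry positive) gives (2, -1, -1, 1, -2).

(2, -1, -1, 1, -2)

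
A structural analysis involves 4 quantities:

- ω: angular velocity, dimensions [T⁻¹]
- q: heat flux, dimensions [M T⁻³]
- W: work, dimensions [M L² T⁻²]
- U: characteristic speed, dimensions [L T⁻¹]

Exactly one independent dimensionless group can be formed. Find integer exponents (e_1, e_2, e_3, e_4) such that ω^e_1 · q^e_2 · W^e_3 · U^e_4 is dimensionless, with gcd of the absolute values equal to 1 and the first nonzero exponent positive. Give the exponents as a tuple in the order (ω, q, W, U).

(3, -1, 1, -2)

M: e_1·(0) + e_2·(1) + e_3·(1) + e_4·(0) = 0
L: e_1·(0) + e_2·(0) + e_3·(2) + e_4·(1) = 0
T: e_1·(-1) + e_2·(-3) + e_3·(-2) + e_4·(-1) = 0
Solving this homogeneous linear system for the smallest-integer solution (first nonzero entry positive) gives (3, -1, 1, -2).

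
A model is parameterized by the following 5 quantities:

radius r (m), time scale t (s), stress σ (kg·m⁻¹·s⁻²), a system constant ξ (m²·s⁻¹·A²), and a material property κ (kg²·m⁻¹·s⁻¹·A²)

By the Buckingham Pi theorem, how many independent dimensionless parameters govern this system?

There are 5 variables and 4 base dimensions (M, L, T, I).
The dimension matrix has rank 4.
Independent dimensionless groups: 5 − 4 = 1.

1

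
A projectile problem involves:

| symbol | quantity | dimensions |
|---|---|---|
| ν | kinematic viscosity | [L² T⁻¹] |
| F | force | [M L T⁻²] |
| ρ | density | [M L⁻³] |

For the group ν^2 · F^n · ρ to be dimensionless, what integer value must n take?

Balance the M exponent: (1)·n from F, plus 2·(0) + (1) = 1 from the rest, must sum to zero.
n + 1 = 0, so n = -1.

-1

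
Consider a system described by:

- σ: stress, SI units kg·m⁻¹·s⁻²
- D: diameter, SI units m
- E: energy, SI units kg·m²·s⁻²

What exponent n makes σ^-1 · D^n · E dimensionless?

Balance the L exponent: (1)·n from D, plus −(-1) + (2) = 3 from the rest, must sum to zero.
n + 3 = 0, so n = -3.

-3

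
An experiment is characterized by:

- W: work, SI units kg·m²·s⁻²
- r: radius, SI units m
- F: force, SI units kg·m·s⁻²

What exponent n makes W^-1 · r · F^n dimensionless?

1

Balance the M exponent: (1)·n from F, plus −(1) + (0) = -1 from the rest, must sum to zero.
n − 1 = 0, so n = 1.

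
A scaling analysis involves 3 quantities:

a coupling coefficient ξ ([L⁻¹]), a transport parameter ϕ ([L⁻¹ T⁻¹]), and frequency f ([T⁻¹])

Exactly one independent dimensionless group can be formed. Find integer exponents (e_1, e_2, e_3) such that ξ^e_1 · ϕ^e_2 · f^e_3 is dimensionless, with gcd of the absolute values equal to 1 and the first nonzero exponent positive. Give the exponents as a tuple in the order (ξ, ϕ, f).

(1, -1, 1)

L: e_1·(-1) + e_2·(-1) + e_3·(0) = 0
T: e_1·(0) + e_2·(-1) + e_3·(-1) = 0
Solving this homogeneous linear system for the smallest-integer solution (first nonzero entry positive) gives (1, -1, 1).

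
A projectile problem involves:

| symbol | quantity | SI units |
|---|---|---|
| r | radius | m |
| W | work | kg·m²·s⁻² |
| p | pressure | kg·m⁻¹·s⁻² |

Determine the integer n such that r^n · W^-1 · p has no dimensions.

3

Balance the L exponent: (1)·n from r, plus −(2) + (-1) = -3 from the rest, must sum to zero.
n − 3 = 0, so n = 3.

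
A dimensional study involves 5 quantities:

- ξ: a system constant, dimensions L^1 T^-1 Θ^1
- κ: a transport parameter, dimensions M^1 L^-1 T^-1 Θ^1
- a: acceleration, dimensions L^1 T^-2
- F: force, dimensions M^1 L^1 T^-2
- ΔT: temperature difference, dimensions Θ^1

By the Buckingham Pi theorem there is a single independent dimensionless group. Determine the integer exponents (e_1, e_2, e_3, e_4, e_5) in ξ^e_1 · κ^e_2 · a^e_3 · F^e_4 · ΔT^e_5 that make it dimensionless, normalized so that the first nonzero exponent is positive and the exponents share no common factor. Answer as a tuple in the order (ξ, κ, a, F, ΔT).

(3, 1, -1, -1, -4)

M: e_1·(0) + e_2·(1) + e_3·(0) + e_4·(1) + e_5·(0) = 0
L: e_1·(1) + e_2·(-1) + e_3·(1) + e_4·(1) + e_5·(0) = 0
T: e_1·(-1) + e_2·(-1) + e_3·(-2) + e_4·(-2) + e_5·(0) = 0
Θ: e_1·(1) + e_2·(1) + e_3·(0) + e_4·(0) + e_5·(1) = 0
Solving this homogeneous linear system for the smallest-integer solution (first nonzero entry positive) gives (3, 1, -1, -1, -4).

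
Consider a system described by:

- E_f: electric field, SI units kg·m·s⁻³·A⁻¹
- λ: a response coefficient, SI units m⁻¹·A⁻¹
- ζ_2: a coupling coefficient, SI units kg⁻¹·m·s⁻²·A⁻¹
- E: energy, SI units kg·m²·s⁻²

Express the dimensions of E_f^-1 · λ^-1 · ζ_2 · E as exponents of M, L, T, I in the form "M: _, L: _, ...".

Collect each base-dimension exponent across the product:
  M: −(1) − (0) + (-1) + (1) = -1
  L: −(1) − (-1) + (1) + (2) = 3
  T: −(-3) − (0) + (-2) + (-2) = -1
  I: −(-1) − (-1) + (-1) + (0) = 1
So the dimensions are [M⁻¹ L³ T⁻¹ I].

M: -1, L: 3, T: -1, I: 1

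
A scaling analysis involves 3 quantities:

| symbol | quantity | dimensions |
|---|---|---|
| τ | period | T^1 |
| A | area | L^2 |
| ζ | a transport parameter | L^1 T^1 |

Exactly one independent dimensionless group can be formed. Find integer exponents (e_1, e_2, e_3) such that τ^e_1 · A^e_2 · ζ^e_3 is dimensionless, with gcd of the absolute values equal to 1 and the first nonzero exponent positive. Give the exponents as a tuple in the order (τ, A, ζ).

L: e_1·(0) + e_2·(2) + e_3·(1) = 0
T: e_1·(1) + e_2·(0) + e_3·(1) = 0
Solving this homogeneous linear system for the smallest-integer solution (first nonzero entry positive) gives (2, 1, -2).

(2, 1, -2)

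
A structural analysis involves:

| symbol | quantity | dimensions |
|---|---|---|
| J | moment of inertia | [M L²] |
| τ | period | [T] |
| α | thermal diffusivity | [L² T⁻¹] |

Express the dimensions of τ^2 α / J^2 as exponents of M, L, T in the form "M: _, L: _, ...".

Collect each base-dimension exponent across the product:
  M: −2·(1) + 2·(0) + (0) = -2
  L: −2·(2) + 2·(0) + (2) = -2
  T: −2·(0) + 2·(1) + (-1) = 1
So the dimensions are [M⁻² L⁻² T].

M: -2, L: -2, T: 1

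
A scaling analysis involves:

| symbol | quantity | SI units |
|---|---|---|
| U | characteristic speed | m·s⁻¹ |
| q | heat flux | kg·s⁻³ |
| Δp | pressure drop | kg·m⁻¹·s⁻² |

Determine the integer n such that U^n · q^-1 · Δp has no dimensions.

Balance the L exponent: (1)·n from U, plus −(0) + (-1) = -1 from the rest, must sum to zero.
n − 1 = 0, so n = 1.

1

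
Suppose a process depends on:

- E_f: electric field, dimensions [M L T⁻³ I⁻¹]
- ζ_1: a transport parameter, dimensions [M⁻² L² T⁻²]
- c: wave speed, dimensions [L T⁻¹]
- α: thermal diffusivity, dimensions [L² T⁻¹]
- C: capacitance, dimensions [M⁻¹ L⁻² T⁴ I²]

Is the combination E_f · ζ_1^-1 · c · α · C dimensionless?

Sum the exponent of each base dimension across the product:
  M: [E_f]_M − [ζ_1]_M + [c]_M + [α]_M + [C]_M = (1) − (-2) + (0) + (0) + (-1) = 2
  L: [E_f]_L − [ζ_1]_L + [c]_L + [α]_L + [C]_L = (1) − (2) + (1) + (2) + (-2) = 0
  T: [E_f]_T − [ζ_1]_T + [c]_T + [α]_T + [C]_T = (-3) − (-2) + (-1) + (-1) + (4) = 1
  I: [E_f]_I − [ζ_1]_I + [c]_I + [α]_I + [C]_I = (-1) − (0) + (0) + (0) + (2) = 1
Net dimensions [M² T I] ≠ [1] — not dimensionless.

no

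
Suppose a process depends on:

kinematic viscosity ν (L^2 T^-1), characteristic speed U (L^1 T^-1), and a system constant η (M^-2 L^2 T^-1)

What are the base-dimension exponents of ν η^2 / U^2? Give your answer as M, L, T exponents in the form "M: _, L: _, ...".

M: -4, L: 4, T: -1

Collect each base-dimension exponent across the product:
  M: (0) − 2·(0) + 2·(-2) = -4
  L: (2) − 2·(1) + 2·(2) = 4
  T: (-1) − 2·(-1) + 2·(-1) = -1
So the dimensions are [M⁻⁴ L⁴ T⁻¹].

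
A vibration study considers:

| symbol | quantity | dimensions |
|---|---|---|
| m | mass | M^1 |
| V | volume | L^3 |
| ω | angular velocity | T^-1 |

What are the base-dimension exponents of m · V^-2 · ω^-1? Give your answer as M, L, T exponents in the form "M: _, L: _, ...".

Collect each base-dimension exponent across the product:
  M: (1) − 2·(0) − (0) = 1
  L: (0) − 2·(3) − (0) = -6
  T: (0) − 2·(0) − (-1) = 1
So the dimensions are [M L⁻⁶ T].

M: 1, L: -6, T: 1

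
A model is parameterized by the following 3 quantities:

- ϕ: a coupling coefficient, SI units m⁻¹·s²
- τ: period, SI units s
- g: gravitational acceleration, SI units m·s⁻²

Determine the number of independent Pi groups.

There are 3 variables and 2 base dimensions (L, T).
The dimension matrix has rank 2.
Independent dimensionless groups: 3 − 2 = 1.

1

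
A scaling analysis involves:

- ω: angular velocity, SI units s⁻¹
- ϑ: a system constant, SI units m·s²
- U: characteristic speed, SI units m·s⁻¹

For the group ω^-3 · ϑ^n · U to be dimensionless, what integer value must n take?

-1

Balance the L exponent: (1)·n from ϑ, plus −3·(0) + (1) = 1 from the rest, must sum to zero.
n + 1 = 0, so n = -1.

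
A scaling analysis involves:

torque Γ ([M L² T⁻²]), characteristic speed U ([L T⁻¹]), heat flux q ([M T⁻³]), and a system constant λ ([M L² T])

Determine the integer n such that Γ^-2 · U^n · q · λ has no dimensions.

2

Balance the L exponent: (1)·n from U, plus −2·(2) + (0) + (2) = -2 from the rest, must sum to zero.
n − 2 = 0, so n = 2.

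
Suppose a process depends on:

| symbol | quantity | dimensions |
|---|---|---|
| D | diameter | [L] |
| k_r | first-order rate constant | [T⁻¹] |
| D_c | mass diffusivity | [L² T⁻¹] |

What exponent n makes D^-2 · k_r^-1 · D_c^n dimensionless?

Balance the L exponent: (2)·n from D_c, plus −2·(1) − (0) = -2 from the rest, must sum to zero.
2n − 2 = 0, so n = 1.

1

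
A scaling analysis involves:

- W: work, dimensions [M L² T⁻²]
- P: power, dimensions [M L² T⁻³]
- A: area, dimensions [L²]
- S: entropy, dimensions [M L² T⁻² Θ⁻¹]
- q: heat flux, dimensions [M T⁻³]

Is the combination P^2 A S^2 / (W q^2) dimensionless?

Sum the exponent of each base dimension across the product:
  M: −[W]_M + 2·[P]_M + [A]_M + 2·[S]_M − 2·[q]_M = −(1) + 2·(1) + (0) + 2·(1) − 2·(1) = 1
  L: −[W]_L + 2·[P]_L + [A]_L + 2·[S]_L − 2·[q]_L = −(2) + 2·(2) + (2) + 2·(2) − 2·(0) = 8
  T: −[W]_T + 2·[P]_T + [A]_T + 2·[S]_T − 2·[q]_T = −(-2) + 2·(-3) + (0) + 2·(-2) − 2·(-3) = -2
  Θ: −[W]_Θ + 2·[P]_Θ + [A]_Θ + 2·[S]_Θ − 2·[q]_Θ = −(0) + 2·(0) + (0) + 2·(-1) − 2·(0) = -2
Net dimensions [M L⁸ T⁻² Θ⁻²] ≠ [1] — not dimensionless.

no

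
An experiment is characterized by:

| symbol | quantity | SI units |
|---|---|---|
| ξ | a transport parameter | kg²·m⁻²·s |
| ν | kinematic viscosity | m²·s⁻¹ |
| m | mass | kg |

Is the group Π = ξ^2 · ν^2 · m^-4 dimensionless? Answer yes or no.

Sum the exponent of each base dimension across the product:
  M: 2·[ξ]_M + 2·[ν]_M − 4·[m]_M = 2·(2) + 2·(0) − 4·(1) = 0
  L: 2·[ξ]_L + 2·[ν]_L − 4·[m]_L = 2·(-2) + 2·(2) − 4·(0) = 0
  T: 2·[ξ]_T + 2·[ν]_T − 4·[m]_T = 2·(1) + 2·(-1) − 4·(0) = 0
All base exponents vanish — dimensionless.

yes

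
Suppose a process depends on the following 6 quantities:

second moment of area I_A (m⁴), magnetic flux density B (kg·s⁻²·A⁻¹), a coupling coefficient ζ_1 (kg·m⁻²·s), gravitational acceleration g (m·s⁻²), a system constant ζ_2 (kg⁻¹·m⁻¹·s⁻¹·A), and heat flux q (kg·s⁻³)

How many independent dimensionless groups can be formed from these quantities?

2

There are 6 variables and 4 base dimensions (M, L, T, I).
The dimension matrix has rank 4.
Independent dimensionless groups: 6 − 4 = 2.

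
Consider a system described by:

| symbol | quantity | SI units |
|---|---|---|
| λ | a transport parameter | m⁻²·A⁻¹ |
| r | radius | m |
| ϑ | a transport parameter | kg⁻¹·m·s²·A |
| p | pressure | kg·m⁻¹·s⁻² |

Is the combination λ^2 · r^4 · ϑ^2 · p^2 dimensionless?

yes

Sum the exponent of each base dimension across the product:
  M: 2·[λ]_M + 4·[r]_M + 2·[ϑ]_M + 2·[p]_M = 2·(0) + 4·(0) + 2·(-1) + 2·(1) = 0
  L: 2·[λ]_L + 4·[r]_L + 2·[ϑ]_L + 2·[p]_L = 2·(-2) + 4·(1) + 2·(1) + 2·(-1) = 0
  T: 2·[λ]_T + 4·[r]_T + 2·[ϑ]_T + 2·[p]_T = 2·(0) + 4·(0) + 2·(2) + 2·(-2) = 0
  I: 2·[λ]_I + 4·[r]_I + 2·[ϑ]_I + 2·[p]_I = 2·(-1) + 4·(0) + 2·(1) + 2·(0) = 0
All base exponents vanish — dimensionless.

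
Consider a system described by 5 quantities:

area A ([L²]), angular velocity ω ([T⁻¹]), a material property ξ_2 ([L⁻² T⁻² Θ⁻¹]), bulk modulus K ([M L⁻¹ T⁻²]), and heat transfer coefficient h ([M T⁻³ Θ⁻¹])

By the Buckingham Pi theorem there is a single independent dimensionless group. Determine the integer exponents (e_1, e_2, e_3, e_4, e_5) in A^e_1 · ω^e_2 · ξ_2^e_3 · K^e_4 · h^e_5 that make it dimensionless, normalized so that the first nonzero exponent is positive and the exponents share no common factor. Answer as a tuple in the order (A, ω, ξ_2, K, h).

M: e_1·(0) + e_2·(0) + e_3·(0) + e_4·(1) + e_5·(1) = 0
L: e_1·(2) + e_2·(0) + e_3·(-2) + e_4·(-1) + e_5·(0) = 0
T: e_1·(0) + e_2·(-1) + e_3·(-2) + e_4·(-2) + e_5·(-3) = 0
Θ: e_1·(0) + e_2·(0) + e_3·(-1) + e_4·(0) + e_5·(-1) = 0
Solving this homogeneous linear system for the smallest-integer solution (first nonzero entry positive) gives (3, -2, 2, 2, -2).

(3, -2, 2, 2, -2)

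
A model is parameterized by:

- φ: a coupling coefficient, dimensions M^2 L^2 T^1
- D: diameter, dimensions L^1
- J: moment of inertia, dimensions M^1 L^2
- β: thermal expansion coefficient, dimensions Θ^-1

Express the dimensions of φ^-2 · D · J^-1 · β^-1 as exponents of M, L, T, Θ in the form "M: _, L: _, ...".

M: -5, L: -5, T: -2, Θ: 1

Collect each base-dimension exponent across the product:
  M: −2·(2) + (0) − (1) − (0) = -5
  L: −2·(2) + (1) − (2) − (0) = -5
  T: −2·(1) + (0) − (0) − (0) = -2
  Θ: −2·(0) + (0) − (0) − (-1) = 1
So the dimensions are [M⁻⁵ L⁻⁵ T⁻² Θ].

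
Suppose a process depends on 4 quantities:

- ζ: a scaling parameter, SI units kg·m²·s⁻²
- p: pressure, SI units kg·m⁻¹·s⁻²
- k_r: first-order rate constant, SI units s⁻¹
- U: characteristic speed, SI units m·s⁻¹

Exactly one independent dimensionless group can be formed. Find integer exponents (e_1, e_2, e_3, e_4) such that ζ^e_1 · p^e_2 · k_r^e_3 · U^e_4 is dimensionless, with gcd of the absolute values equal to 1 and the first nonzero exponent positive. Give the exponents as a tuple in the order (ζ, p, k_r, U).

M: e_1·(1) + e_2·(1) + e_3·(0) + e_4·(0) = 0
L: e_1·(2) + e_2·(-1) + e_3·(0) + e_4·(1) = 0
T: e_1·(-2) + e_2·(-2) + e_3·(-1) + e_4·(-1) = 0
Solving this homogeneous linear system for the smallest-integer solution (first nonzero entry positive) gives (1, -1, 3, -3).

(1, -1, 3, -3)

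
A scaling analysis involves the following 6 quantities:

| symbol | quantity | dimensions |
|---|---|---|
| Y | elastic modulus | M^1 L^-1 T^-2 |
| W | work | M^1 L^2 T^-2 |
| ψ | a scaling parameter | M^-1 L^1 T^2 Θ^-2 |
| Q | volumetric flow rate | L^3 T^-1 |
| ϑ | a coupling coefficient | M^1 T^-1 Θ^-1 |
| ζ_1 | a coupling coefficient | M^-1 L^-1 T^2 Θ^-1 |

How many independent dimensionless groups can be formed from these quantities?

2

There are 6 variables and 4 base dimensions (M, L, T, Θ).
The dimension matrix has rank 4.
Independent dimensionless groups: 6 − 4 = 2.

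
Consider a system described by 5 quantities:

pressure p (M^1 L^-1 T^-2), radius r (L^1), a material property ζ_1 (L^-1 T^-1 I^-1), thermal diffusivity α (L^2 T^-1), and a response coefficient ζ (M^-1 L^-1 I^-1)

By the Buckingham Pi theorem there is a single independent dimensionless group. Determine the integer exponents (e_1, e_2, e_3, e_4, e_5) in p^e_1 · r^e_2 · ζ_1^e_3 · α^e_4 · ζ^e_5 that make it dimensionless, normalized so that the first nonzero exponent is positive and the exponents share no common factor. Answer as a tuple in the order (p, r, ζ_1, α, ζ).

M: e_1·(1) + e_2·(0) + e_3·(0) + e_4·(0) + e_5·(-1) = 0
L: e_1·(-1) + e_2·(1) + e_3·(-1) + e_4·(2) + e_5·(-1) = 0
T: e_1·(-2) + e_2·(0) + e_3·(-1) + e_4·(-1) + e_5·(0) = 0
I: e_1·(0) + e_2·(0) + e_3·(-1) + e_4·(0) + e_5·(-1) = 0
Solving this homogeneous linear system for the smallest-integer solution (first nonzero entry positive) gives (1, 3, -1, -1, 1).

(1, 3, -1, -1, 1)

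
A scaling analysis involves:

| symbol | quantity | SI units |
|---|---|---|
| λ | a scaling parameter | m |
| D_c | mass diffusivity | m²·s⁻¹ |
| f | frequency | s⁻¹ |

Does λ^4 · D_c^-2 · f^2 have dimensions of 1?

Sum the exponent of each base dimension across the product:
  L: 4·[λ]_L − 2·[D_c]_L + 2·[f]_L = 4·(1) − 2·(2) + 2·(0) = 0
  T: 4·[λ]_T − 2·[D_c]_T + 2·[f]_T = 4·(0) − 2·(-1) + 2·(-1) = 0
All base exponents vanish — dimensionless.

yes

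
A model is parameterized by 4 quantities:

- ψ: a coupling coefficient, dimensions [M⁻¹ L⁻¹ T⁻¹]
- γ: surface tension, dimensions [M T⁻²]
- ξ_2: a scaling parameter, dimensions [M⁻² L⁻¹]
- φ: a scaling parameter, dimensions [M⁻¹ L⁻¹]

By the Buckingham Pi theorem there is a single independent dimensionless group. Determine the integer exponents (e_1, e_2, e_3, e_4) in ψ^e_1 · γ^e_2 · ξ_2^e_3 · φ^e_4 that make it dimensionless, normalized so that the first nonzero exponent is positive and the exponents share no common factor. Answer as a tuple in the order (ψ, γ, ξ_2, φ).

M: e_1·(-1) + e_2·(1) + e_3·(-2) + e_4·(-1) = 0
L: e_1·(-1) + e_2·(0) + e_3·(-1) + e_4·(-1) = 0
T: e_1·(-1) + e_2·(-2) + e_3·(0) + e_4·(0) = 0
Solving this homogeneous linear system for the smallest-integer solution (first nonzero entry positive) gives (2, -1, -1, -1).

(2, -1, -1, -1)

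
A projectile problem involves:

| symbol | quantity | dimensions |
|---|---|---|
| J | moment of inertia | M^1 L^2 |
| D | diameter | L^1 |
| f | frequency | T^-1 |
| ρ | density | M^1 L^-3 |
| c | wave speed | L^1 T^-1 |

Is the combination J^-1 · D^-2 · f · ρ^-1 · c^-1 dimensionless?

no

Sum the exponent of each base dimension across the product:
  M: −[J]_M − 2·[D]_M + [f]_M − [ρ]_M − [c]_M = −(1) − 2·(0) + (0) − (1) − (0) = -2
  L: −[J]_L − 2·[D]_L + [f]_L − [ρ]_L − [c]_L = −(2) − 2·(1) + (0) − (-3) − (1) = -2
  T: −[J]_T − 2·[D]_T + [f]_T − [ρ]_T − [c]_T = −(0) − 2·(0) + (-1) − (0) − (-1) = 0
Net dimensions [M⁻² L⁻²] ≠ [1] — not dimensionless.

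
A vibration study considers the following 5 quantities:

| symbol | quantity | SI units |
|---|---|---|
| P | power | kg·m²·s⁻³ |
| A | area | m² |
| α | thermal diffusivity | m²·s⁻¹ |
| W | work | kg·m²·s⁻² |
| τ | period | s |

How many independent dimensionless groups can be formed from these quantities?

There are 5 variables and 3 base dimensions (M, L, T).
The dimension matrix has rank 3.
Independent dimensionless groups: 5 − 3 = 2.

2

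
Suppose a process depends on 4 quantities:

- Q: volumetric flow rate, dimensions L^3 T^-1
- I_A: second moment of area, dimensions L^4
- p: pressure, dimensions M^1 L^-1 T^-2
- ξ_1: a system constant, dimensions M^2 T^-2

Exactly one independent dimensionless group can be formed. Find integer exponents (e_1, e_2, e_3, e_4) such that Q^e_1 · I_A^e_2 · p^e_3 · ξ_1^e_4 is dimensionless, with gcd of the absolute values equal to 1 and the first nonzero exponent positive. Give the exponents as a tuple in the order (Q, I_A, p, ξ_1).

(2, -2, -2, 1)

M: e_1·(0) + e_2·(0) + e_3·(1) + e_4·(2) = 0
L: e_1·(3) + e_2·(4) + e_3·(-1) + e_4·(0) = 0
T: e_1·(-1) + e_2·(0) + e_3·(-2) + e_4·(-2) = 0
Solving this homogeneous linear system for the smallest-integer solution (first nonzero entry positive) gives (2, -2, -2, 1).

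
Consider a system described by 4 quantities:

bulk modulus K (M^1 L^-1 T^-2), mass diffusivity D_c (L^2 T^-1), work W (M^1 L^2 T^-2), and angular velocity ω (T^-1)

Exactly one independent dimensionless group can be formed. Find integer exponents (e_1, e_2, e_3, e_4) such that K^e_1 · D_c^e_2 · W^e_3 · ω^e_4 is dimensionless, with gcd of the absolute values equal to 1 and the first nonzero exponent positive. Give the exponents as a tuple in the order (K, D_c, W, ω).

M: e_1·(1) + e_2·(0) + e_3·(1) + e_4·(0) = 0
L: e_1·(-1) + e_2·(2) + e_3·(2) + e_4·(0) = 0
T: e_1·(-2) + e_2·(-1) + e_3·(-2) + e_4·(-1) = 0
Solving this homogeneous linear system for the smallest-integer solution (first nonzero entry positive) gives (2, 3, -2, -3).

(2, 3, -2, -3)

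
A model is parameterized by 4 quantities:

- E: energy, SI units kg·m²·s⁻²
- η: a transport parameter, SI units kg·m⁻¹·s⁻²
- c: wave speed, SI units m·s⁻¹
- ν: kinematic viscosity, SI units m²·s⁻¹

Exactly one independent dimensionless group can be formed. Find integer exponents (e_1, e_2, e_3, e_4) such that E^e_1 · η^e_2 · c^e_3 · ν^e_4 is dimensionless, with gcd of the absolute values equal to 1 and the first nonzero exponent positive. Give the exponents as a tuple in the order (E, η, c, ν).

(1, -1, 3, -3)

M: e_1·(1) + e_2·(1) + e_3·(0) + e_4·(0) = 0
L: e_1·(2) + e_2·(-1) + e_3·(1) + e_4·(2) = 0
T: e_1·(-2) + e_2·(-2) + e_3·(-1) + e_4·(-1) = 0
Solving this homogeneous linear system for the smallest-integer solution (first nonzero entry positive) gives (1, -1, 3, -3).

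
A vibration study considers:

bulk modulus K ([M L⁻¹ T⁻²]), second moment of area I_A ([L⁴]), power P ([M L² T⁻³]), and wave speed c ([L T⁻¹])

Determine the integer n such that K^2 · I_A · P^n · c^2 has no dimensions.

-2

Balance the M exponent: (1)·n from P, plus 2·(1) + (0) + 2·(0) = 2 from the rest, must sum to zero.
n + 2 = 0, so n = -2.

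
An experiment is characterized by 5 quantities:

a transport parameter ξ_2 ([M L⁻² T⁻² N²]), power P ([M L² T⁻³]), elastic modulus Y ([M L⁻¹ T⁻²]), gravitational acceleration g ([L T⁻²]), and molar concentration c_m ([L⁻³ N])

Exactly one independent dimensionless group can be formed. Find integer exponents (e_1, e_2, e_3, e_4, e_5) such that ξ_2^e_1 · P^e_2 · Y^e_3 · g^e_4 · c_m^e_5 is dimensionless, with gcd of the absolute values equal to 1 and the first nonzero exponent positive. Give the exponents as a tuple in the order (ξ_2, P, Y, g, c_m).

M: e_1·(1) + e_2·(1) + e_3·(1) + e_4·(0) + e_5·(0) = 0
L: e_1·(-2) + e_2·(2) + e_3·(-1) + e_4·(1) + e_5·(-3) = 0
T: e_1·(-2) + e_2·(-3) + e_3·(-2) + e_4·(-2) + e_5·(0) = 0
N: e_1·(2) + e_2·(0) + e_3·(0) + e_4·(0) + e_5·(1) = 0
Solving this homogeneous linear system for the smallest-integer solution (first nonzero entry positive) gives (1, -2, 1, 1, -2).

(1, -2, 1, 1, -2)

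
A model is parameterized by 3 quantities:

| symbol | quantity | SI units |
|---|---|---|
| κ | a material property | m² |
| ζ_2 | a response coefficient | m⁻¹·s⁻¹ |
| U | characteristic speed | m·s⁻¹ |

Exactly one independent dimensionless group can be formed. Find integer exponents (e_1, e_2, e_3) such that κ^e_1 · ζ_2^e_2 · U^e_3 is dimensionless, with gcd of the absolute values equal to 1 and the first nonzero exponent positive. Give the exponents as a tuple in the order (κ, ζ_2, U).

(1, 1, -1)

L: e_1·(2) + e_2·(-1) + e_3·(1) = 0
T: e_1·(0) + e_2·(-1) + e_3·(-1) = 0
Solving this homogeneous linear system for the smallest-integer solution (first nonzero entry positive) gives (1, 1, -1).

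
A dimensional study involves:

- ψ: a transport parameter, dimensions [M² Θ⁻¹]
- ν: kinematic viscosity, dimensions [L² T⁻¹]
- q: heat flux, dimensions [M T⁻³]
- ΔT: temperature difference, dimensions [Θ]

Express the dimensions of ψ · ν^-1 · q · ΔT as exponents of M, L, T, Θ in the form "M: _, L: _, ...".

M: 3, L: -2, T: -2, Θ: 0

Collect each base-dimension exponent across the product:
  M: (2) − (0) + (1) + (0) = 3
  L: (0) − (2) + (0) + (0) = -2
  T: (0) − (-1) + (-3) + (0) = -2
  Θ: (-1) − (0) + (0) + (1) = 0
So the dimensions are [M³ L⁻² T⁻²].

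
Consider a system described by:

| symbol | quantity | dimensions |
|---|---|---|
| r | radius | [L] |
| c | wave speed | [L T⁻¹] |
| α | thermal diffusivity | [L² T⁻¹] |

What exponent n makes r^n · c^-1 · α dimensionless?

Balance the L exponent: (1)·n from r, plus −(1) + (2) = 1 from the rest, must sum to zero.
n + 1 = 0, so n = -1.

-1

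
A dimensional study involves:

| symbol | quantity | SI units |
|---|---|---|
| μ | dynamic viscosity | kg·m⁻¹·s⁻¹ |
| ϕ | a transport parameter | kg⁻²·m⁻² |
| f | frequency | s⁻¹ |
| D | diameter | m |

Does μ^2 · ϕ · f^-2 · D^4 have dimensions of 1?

yes

Sum the exponent of each base dimension across the product:
  M: 2·[μ]_M + [ϕ]_M − 2·[f]_M + 4·[D]_M = 2·(1) + (-2) − 2·(0) + 4·(0) = 0
  L: 2·[μ]_L + [ϕ]_L − 2·[f]_L + 4·[D]_L = 2·(-1) + (-2) − 2·(0) + 4·(1) = 0
  T: 2·[μ]_T + [ϕ]_T − 2·[f]_T + 4·[D]_T = 2·(-1) + (0) − 2·(-1) + 4·(0) = 0
  Θ: 2·[μ]_Θ + [ϕ]_Θ − 2·[f]_Θ + 4·[D]_Θ = 2·(0) + (0) − 2·(0) + 4·(0) = 0
All base exponents vanish — dimensionless.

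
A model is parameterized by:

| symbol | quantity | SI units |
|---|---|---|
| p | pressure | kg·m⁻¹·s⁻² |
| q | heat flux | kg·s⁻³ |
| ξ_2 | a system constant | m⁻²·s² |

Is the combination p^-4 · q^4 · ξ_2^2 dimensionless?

yes

Sum the exponent of each base dimension across the product:
  M: −4·[p]_M + 4·[q]_M + 2·[ξ_2]_M = −4·(1) + 4·(1) + 2·(0) = 0
  L: −4·[p]_L + 4·[q]_L + 2·[ξ_2]_L = −4·(-1) + 4·(0) + 2·(-2) = 0
  T: −4·[p]_T + 4·[q]_T + 2·[ξ_2]_T = −4·(-2) + 4·(-3) + 2·(2) = 0
All base exponents vanish — dimensionless.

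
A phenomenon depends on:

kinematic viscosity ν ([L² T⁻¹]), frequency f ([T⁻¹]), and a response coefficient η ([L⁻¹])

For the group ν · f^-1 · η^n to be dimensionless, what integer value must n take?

Balance the L exponent: (-1)·n from η, plus (2) − (0) = 2 from the rest, must sum to zero.
−n + 2 = 0, so n = 2.

2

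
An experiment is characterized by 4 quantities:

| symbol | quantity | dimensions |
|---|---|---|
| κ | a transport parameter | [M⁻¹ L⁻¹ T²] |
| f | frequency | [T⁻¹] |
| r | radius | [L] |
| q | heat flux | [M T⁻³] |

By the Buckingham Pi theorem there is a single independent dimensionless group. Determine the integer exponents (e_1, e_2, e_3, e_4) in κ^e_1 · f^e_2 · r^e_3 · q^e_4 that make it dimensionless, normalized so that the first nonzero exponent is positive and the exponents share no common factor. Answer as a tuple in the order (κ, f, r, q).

M: e_1·(-1) + e_2·(0) + e_3·(0) + e_4·(1) = 0
L: e_1·(-1) + e_2·(0) + e_3·(1) + e_4·(0) = 0
T: e_1·(2) + e_2·(-1) + e_3·(0) + e_4·(-3) = 0
Solving this homogeneous linear system for the smallest-integer solution (first nonzero entry positive) gives (1, -1, 1, 1).

(1, -1, 1, 1)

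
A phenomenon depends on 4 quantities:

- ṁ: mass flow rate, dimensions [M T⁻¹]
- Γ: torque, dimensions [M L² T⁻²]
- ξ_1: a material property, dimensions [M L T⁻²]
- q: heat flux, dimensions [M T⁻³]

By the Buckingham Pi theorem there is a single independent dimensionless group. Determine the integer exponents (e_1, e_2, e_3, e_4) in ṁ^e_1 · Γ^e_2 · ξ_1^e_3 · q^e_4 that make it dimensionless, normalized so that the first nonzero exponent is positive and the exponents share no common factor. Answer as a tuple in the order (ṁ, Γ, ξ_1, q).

M: e_1·(1) + e_2·(1) + e_3·(1) + e_4·(1) = 0
L: e_1·(0) + e_2·(2) + e_3·(1) + e_4·(0) = 0
T: e_1·(-1) + e_2·(-2) + e_3·(-2) + e_4·(-3) = 0
Solving this homogeneous linear system for the smallest-integer solution (first nonzero entry positive) gives (1, 2, -4, 1).

(1, 2, -4, 1)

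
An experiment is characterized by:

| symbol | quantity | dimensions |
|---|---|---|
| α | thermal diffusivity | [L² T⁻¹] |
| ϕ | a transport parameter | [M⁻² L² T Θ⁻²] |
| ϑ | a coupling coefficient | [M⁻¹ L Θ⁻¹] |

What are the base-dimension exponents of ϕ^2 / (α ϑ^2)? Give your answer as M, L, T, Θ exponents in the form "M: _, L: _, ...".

M: -2, L: 0, T: 3, Θ: -2

Collect each base-dimension exponent across the product:
  M: −(0) + 2·(-2) − 2·(-1) = -2
  L: −(2) + 2·(2) − 2·(1) = 0
  T: −(-1) + 2·(1) − 2·(0) = 3
  Θ: −(0) + 2·(-2) − 2·(-1) = -2
So the dimensions are [M⁻² T³ Θ⁻²].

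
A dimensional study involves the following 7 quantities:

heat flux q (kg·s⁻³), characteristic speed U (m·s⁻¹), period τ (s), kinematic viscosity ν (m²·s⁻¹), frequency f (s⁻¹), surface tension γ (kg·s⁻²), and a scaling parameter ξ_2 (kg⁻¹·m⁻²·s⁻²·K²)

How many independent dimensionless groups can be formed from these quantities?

3

There are 7 variables and 4 base dimensions (M, L, T, Θ).
The dimension matrix has rank 4.
Independent dimensionless groups: 7 − 4 = 3.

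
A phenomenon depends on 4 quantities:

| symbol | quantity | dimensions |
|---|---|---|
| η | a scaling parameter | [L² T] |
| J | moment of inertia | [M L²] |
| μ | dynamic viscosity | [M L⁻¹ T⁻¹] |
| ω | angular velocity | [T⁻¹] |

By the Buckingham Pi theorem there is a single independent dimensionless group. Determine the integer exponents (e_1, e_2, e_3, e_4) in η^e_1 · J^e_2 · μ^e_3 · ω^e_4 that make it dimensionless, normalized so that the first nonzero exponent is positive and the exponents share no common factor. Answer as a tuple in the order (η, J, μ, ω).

M: e_1·(0) + e_2·(1) + e_3·(1) + e_4·(0) = 0
L: e_1·(2) + e_2·(2) + e_3·(-1) + e_4·(0) = 0
T: e_1·(1) + e_2·(0) + e_3·(-1) + e_4·(-1) = 0
Solving this homogeneous linear system for the smallest-integer solution (first nonzero entry positive) gives (3, -2, 2, 1).

(3, -2, 2, 1)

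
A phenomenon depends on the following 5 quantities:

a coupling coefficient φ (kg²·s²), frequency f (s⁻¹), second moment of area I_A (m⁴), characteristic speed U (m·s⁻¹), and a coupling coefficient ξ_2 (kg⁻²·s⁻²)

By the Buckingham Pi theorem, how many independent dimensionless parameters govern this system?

There are 5 variables and 3 base dimensions (M, L, T).
The dimension matrix has rank 3.
Independent dimensionless groups: 5 − 3 = 2.

2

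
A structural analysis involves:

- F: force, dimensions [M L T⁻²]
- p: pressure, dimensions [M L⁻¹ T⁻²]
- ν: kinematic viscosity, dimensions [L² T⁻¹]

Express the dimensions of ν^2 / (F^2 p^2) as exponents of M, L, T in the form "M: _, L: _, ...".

Collect each base-dimension exponent across the product:
  M: −2·(1) − 2·(1) + 2·(0) = -4
  L: −2·(1) − 2·(-1) + 2·(2) = 4
  T: −2·(-2) − 2·(-2) + 2·(-1) = 6
So the dimensions are [M⁻⁴ L⁴ T⁶].

M: -4, L: 4, T: 6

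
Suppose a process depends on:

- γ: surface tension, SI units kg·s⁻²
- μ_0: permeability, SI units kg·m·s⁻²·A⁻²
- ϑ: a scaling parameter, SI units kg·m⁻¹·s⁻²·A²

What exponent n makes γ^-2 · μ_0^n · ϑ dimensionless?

Balance the M exponent: (1)·n from μ_0, plus −2·(1) + (1) = -1 from the rest, must sum to zero.
n − 1 = 0, so n = 1.

1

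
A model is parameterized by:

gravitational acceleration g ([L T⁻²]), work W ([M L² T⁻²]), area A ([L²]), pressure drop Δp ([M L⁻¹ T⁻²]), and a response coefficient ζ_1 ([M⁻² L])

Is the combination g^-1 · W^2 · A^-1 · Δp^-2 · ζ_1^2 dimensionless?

Sum the exponent of each base dimension across the product:
  M: −[g]_M + 2·[W]_M − [A]_M − 2·[Δp]_M + 2·[ζ_1]_M = −(0) + 2·(1) − (0) − 2·(1) + 2·(-2) = -4
  L: −[g]_L + 2·[W]_L − [A]_L − 2·[Δp]_L + 2·[ζ_1]_L = −(1) + 2·(2) − (2) − 2·(-1) + 2·(1) = 5
  T: −[g]_T + 2·[W]_T − [A]_T − 2·[Δp]_T + 2·[ζ_1]_T = −(-2) + 2·(-2) − (0) − 2·(-2) + 2·(0) = 2
Net dimensions [M⁻⁴ L⁵ T²] ≠ [1] — not dimensionless.

no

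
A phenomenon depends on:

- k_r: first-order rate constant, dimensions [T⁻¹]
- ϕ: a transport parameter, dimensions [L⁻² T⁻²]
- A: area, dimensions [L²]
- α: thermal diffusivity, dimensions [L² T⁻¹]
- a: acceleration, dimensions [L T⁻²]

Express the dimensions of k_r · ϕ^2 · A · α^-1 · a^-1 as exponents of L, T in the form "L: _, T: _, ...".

Collect each base-dimension exponent across the product:
  L: (0) + 2·(-2) + (2) − (2) − (1) = -5
  T: (-1) + 2·(-2) + (0) − (-1) − (-2) = -2
So the dimensions are [L⁻⁵ T⁻²].

L: -5, T: -2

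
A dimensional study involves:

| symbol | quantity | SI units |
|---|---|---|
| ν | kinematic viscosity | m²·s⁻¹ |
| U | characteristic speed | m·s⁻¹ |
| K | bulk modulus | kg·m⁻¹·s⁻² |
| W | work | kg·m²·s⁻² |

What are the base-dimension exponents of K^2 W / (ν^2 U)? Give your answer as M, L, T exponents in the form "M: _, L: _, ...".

M: 3, L: -5, T: -3

Collect each base-dimension exponent across the product:
  M: −2·(0) − (0) + 2·(1) + (1) = 3
  L: −2·(2) − (1) + 2·(-1) + (2) = -5
  T: −2·(-1) − (-1) + 2·(-2) + (-2) = -3
So the dimensions are [M³ L⁻⁵ T⁻³].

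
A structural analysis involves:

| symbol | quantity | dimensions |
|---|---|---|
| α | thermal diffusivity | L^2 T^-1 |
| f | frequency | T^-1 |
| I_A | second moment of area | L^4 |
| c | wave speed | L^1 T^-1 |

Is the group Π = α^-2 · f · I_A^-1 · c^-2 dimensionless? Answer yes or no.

no

Sum the exponent of each base dimension across the product:
  L: −2·[α]_L + [f]_L − [I_A]_L − 2·[c]_L = −2·(2) + (0) − (4) − 2·(1) = -10
  T: −2·[α]_T + [f]_T − [I_A]_T − 2·[c]_T = −2·(-1) + (-1) − (0) − 2·(-1) = 3
Net dimensions [L⁻¹⁰ T³] ≠ [1] — not dimensionless.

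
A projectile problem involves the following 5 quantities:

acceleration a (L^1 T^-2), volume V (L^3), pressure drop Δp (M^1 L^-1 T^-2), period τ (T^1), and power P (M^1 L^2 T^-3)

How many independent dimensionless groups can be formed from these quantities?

There are 5 variables and 3 base dimensions (M, L, T).
The dimension matrix has rank 3.
Independent dimensionless groups: 5 − 3 = 2.

2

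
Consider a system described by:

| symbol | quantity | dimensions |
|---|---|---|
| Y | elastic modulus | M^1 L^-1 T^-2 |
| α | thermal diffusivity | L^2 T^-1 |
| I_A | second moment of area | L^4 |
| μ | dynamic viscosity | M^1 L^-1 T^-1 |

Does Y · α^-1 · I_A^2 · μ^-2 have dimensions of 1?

Sum the exponent of each base dimension across the product:
  M: [Y]_M − [α]_M + 2·[I_A]_M − 2·[μ]_M = (1) − (0) + 2·(0) − 2·(1) = -1
  L: [Y]_L − [α]_L + 2·[I_A]_L − 2·[μ]_L = (-1) − (2) + 2·(4) − 2·(-1) = 7
  T: [Y]_T − [α]_T + 2·[I_A]_T − 2·[μ]_T = (-2) − (-1) + 2·(0) − 2·(-1) = 1
Net dimensions [M⁻¹ L⁷ T] ≠ [1] — not dimensionless.

no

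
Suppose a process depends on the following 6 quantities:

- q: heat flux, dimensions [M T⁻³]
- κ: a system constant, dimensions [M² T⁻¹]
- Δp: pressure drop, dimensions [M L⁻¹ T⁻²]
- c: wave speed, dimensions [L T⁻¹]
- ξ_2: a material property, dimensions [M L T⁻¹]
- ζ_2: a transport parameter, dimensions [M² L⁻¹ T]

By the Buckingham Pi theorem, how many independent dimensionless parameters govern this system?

There are 6 variables and 3 base dimensions (M, L, T).
The dimension matrix has rank 3.
Independent dimensionless groups: 6 − 3 = 3.

3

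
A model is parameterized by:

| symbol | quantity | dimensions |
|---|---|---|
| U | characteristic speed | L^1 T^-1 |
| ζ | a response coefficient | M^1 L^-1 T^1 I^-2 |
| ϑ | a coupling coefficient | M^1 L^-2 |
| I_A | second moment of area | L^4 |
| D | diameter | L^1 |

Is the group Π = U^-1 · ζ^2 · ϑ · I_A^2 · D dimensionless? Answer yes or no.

Sum the exponent of each base dimension across the product:
  M: −[U]_M + 2·[ζ]_M + [ϑ]_M + 2·[I_A]_M + [D]_M = −(0) + 2·(1) + (1) + 2·(0) + (0) = 3
  L: −[U]_L + 2·[ζ]_L + [ϑ]_L + 2·[I_A]_L + [D]_L = −(1) + 2·(-1) + (-2) + 2·(4) + (1) = 4
  T: −[U]_T + 2·[ζ]_T + [ϑ]_T + 2·[I_A]_T + [D]_T = −(-1) + 2·(1) + (0) + 2·(0) + (0) = 3
  I: −[U]_I + 2·[ζ]_I + [ϑ]_I + 2·[I_A]_I + [D]_I = −(0) + 2·(-2) + (0) + 2·(0) + (0) = -4
Net dimensions [M³ L⁴ T³ I⁻⁴] ≠ [1] — not dimensionless.

no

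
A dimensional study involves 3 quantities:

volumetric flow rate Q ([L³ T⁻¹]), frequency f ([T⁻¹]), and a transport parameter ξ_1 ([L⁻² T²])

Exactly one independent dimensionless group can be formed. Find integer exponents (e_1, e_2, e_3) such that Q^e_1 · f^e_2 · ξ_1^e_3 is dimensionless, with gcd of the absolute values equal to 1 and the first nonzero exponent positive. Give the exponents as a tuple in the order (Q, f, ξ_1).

L: e_1·(3) + e_2·(0) + e_3·(-2) = 0
T: e_1·(-1) + e_2·(-1) + e_3·(2) = 0
Solving this homogeneous linear system for the smallest-integer solution (first nonzero entry positive) gives (2, 4, 3).

(2, 4, 3)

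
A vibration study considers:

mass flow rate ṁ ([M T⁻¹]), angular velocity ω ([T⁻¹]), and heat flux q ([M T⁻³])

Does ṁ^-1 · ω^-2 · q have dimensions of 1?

yes

Sum the exponent of each base dimension across the product:
  M: −[ṁ]_M − 2·[ω]_M + [q]_M = −(1) − 2·(0) + (1) = 0
  L: −[ṁ]_L − 2·[ω]_L + [q]_L = −(0) − 2·(0) + (0) = 0
  T: −[ṁ]_T − 2·[ω]_T + [q]_T = −(-1) − 2·(-1) + (-3) = 0
All base exponents vanish — dimensionless.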